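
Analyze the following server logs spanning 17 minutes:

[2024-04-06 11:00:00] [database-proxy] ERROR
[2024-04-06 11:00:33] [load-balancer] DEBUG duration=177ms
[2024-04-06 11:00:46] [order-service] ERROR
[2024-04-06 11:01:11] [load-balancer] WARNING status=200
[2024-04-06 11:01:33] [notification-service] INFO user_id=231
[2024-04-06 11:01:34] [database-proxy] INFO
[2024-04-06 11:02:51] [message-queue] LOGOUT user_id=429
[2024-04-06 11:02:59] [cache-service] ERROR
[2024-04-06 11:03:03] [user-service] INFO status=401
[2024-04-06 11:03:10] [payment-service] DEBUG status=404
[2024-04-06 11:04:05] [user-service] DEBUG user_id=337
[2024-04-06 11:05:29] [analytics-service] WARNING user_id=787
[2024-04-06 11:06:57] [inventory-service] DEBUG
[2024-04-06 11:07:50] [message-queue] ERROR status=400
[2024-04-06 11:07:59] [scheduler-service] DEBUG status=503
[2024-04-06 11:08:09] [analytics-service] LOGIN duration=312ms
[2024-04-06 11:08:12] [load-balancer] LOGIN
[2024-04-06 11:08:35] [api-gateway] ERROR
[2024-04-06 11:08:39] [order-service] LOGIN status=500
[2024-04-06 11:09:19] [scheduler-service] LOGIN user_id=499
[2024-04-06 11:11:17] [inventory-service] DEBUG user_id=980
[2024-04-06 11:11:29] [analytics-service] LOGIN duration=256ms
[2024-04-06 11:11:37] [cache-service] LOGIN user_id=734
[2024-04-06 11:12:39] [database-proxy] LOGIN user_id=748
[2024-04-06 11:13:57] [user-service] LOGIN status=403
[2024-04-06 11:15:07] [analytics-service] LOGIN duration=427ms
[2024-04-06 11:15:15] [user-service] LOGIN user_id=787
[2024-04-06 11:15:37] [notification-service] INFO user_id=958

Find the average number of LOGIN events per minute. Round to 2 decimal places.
0.59

To calculate the rate:

1. Count total LOGIN events: 10
2. Total time period: 17 minutes
3. Rate = 10 / 17 = 0.59 events per minute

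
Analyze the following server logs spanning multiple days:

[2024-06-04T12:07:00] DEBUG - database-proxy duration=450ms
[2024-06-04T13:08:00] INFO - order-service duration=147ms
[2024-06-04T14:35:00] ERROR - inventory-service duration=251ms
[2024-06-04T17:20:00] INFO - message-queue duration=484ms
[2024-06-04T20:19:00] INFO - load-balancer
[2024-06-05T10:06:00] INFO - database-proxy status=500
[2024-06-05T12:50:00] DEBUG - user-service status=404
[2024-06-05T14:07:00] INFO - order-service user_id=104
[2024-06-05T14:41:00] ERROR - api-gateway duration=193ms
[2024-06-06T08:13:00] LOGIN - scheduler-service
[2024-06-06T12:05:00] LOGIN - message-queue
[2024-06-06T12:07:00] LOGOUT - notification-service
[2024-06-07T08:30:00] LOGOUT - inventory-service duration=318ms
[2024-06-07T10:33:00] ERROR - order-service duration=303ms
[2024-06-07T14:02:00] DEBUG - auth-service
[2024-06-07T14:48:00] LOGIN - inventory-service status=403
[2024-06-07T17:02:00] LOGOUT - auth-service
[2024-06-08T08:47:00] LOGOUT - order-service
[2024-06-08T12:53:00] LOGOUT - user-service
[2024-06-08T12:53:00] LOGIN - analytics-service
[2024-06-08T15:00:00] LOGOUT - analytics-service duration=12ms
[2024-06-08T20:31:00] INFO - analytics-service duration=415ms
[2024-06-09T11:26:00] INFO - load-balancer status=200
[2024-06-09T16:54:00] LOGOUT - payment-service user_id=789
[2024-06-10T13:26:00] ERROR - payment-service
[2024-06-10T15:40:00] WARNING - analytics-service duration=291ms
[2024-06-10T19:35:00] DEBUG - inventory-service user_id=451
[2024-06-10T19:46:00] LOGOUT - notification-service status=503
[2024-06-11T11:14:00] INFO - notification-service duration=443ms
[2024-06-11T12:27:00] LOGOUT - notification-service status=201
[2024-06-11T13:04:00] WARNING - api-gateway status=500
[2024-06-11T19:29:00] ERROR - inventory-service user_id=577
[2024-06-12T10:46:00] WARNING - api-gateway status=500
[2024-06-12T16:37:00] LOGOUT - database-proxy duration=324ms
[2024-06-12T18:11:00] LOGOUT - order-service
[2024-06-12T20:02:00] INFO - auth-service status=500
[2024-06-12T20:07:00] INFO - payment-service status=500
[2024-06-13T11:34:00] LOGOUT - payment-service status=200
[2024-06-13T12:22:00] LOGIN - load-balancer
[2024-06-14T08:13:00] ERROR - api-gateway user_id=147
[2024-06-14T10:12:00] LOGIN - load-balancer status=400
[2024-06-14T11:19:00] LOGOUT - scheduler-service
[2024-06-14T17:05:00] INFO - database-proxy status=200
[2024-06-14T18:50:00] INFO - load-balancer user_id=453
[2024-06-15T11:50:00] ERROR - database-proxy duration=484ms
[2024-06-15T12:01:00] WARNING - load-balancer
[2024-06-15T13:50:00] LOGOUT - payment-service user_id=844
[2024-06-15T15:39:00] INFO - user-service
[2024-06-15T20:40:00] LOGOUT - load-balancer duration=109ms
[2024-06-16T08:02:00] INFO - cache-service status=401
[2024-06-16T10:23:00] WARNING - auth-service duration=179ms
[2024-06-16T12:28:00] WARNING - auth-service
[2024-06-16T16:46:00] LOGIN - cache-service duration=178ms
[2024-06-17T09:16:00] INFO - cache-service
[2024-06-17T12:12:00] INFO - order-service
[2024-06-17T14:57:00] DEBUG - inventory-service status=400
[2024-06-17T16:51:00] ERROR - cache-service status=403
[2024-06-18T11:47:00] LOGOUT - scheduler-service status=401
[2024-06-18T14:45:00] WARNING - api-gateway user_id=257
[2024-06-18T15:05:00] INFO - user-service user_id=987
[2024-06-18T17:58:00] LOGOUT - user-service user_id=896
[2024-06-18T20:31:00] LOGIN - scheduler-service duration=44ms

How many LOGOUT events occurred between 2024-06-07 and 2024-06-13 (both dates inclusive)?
11

To filter by date range:

1. Date range: 2024-06-07 through 2024-06-13, both dates inclusive
2. Filter for LOGOUT events whose date falls in this range
3. Count matching events: 11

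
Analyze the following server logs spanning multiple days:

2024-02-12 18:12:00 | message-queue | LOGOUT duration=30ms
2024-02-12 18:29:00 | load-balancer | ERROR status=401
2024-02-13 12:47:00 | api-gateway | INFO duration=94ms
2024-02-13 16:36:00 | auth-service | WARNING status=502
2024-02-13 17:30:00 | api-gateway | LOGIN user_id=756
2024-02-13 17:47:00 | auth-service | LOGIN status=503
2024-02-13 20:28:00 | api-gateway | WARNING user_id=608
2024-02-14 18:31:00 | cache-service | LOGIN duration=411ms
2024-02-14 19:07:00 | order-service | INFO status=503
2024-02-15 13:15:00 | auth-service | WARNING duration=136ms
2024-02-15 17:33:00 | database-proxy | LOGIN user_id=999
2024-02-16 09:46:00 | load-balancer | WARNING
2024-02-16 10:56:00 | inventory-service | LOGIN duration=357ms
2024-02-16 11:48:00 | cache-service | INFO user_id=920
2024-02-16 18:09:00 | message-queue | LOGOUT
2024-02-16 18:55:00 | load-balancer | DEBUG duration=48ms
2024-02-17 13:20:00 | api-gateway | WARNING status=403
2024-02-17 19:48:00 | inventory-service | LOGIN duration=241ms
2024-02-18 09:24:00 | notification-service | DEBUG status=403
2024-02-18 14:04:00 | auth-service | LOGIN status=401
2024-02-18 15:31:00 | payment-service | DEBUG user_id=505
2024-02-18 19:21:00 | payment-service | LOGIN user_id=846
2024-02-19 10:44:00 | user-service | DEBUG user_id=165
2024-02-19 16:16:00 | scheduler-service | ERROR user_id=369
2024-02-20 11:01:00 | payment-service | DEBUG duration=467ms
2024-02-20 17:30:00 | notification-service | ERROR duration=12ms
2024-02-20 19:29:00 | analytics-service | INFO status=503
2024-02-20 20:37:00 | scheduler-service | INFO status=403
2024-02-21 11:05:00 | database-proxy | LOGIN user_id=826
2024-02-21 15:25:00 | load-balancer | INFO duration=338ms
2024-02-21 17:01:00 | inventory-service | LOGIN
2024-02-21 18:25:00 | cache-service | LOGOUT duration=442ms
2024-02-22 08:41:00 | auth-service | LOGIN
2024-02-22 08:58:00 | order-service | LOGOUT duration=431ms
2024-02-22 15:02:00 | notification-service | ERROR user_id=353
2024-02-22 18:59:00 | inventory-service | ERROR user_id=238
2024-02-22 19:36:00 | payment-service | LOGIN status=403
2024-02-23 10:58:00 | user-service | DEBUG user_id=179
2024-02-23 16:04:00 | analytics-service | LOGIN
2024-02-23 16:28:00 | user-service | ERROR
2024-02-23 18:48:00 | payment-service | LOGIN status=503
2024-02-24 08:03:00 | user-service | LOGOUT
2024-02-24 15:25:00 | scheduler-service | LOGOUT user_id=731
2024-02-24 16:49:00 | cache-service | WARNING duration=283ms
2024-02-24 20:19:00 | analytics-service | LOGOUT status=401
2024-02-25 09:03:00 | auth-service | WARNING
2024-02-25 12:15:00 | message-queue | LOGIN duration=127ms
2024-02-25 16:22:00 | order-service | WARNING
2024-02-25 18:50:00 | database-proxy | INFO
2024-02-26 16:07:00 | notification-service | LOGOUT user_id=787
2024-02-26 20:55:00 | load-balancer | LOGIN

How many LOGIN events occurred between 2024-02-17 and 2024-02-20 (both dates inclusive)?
3

To filter by date range:

1. Date range: 2024-02-17 through 2024-02-20, both dates inclusive
2. Filter for LOGIN events whose date falls in this range
3. Count matching events: 3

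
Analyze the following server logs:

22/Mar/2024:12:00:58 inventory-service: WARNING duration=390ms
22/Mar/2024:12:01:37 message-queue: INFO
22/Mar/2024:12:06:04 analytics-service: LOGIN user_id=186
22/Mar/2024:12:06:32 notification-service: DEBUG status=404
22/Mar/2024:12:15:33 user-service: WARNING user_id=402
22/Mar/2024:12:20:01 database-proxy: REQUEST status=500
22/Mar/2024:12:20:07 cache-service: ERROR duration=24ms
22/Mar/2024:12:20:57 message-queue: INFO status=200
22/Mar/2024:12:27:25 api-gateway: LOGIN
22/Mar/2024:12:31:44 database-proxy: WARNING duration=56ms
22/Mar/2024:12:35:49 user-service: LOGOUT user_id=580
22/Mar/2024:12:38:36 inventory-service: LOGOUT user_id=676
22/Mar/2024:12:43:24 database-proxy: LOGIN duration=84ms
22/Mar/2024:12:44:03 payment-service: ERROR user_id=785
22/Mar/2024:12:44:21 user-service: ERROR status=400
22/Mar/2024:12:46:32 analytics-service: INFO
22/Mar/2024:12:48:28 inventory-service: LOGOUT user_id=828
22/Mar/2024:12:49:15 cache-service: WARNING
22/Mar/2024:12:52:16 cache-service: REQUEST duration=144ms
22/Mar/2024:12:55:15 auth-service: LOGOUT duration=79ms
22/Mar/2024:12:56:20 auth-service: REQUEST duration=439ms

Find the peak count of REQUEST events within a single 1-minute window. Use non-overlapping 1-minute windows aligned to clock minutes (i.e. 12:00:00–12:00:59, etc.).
1

To find the burst window:

1. Divide the log period into non-overlapping 1-minute windows starting at 12:00
2. Count REQUEST events in each window
3. Find the window with maximum count
4. Maximum events in a window: 1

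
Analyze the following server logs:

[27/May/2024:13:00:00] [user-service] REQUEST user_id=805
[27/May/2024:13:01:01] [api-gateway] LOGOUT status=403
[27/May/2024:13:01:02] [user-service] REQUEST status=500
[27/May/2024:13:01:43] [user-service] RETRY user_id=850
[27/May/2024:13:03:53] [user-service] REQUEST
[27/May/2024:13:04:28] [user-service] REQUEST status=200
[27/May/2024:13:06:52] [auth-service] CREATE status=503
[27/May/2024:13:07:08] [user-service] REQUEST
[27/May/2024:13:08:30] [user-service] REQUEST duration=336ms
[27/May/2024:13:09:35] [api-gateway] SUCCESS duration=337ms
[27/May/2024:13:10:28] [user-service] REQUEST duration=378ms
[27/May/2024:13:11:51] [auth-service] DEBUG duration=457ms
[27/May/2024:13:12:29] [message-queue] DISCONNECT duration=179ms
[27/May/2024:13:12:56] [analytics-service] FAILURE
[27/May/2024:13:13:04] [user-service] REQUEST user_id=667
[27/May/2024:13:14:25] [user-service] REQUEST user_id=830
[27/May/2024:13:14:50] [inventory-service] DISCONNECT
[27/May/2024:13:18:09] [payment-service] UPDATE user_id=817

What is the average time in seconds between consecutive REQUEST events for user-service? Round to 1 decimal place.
108.1

To calculate average interval:

1. Find all REQUEST events for user-service in order
2. Calculate time gaps between consecutive events
3. Compute mean of gaps: 865 / 8 = 108.1 seconds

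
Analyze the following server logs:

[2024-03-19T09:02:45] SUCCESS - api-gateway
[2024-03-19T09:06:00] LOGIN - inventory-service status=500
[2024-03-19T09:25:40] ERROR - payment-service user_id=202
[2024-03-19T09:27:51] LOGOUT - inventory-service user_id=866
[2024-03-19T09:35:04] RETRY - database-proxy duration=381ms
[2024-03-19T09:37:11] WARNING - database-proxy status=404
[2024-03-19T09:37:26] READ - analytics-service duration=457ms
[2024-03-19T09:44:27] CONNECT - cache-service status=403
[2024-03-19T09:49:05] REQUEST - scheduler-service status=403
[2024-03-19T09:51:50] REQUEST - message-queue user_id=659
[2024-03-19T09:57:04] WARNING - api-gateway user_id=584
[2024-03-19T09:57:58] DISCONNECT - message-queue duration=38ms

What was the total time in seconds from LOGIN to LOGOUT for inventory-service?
1311

To calculate state duration:

1. Find LOGIN event for inventory-service: 2024-03-19T09:06:00
2. Find LOGOUT event for inventory-service: 2024-03-19T09:27:51
3. Calculate duration: 2024-03-19T09:27:51 - 2024-03-19T09:06:00 = 1311 seconds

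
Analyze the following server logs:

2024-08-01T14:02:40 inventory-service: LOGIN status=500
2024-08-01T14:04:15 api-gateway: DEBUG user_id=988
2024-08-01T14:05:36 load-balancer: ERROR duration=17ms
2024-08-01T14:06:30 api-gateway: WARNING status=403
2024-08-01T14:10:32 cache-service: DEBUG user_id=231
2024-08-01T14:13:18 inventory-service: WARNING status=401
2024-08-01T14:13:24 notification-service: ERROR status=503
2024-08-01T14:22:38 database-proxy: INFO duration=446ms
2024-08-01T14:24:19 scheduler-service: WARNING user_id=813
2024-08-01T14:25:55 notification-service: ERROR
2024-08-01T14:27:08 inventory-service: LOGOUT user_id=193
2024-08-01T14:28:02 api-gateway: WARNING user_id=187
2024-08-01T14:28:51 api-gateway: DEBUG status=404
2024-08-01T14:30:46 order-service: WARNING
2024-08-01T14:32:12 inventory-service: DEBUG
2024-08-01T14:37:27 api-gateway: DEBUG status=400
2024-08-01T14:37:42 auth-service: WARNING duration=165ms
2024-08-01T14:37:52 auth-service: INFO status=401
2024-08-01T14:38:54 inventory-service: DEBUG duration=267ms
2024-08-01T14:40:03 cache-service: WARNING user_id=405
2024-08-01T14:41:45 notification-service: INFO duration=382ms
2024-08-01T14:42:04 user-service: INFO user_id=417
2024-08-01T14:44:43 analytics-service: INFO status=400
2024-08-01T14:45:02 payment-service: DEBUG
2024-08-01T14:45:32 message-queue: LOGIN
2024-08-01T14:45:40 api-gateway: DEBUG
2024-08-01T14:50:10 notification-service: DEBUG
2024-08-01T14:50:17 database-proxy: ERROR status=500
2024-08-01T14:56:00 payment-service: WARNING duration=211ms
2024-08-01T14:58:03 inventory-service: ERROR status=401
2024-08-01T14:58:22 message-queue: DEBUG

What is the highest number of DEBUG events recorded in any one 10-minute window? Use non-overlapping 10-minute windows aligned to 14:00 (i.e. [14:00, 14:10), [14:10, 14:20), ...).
3

To find the burst window:

1. Divide the log period into non-overlapping 10-minute windows starting at 14:00
2. Count DEBUG events in each window
3. Find the window with maximum count
4. Maximum events in a window: 3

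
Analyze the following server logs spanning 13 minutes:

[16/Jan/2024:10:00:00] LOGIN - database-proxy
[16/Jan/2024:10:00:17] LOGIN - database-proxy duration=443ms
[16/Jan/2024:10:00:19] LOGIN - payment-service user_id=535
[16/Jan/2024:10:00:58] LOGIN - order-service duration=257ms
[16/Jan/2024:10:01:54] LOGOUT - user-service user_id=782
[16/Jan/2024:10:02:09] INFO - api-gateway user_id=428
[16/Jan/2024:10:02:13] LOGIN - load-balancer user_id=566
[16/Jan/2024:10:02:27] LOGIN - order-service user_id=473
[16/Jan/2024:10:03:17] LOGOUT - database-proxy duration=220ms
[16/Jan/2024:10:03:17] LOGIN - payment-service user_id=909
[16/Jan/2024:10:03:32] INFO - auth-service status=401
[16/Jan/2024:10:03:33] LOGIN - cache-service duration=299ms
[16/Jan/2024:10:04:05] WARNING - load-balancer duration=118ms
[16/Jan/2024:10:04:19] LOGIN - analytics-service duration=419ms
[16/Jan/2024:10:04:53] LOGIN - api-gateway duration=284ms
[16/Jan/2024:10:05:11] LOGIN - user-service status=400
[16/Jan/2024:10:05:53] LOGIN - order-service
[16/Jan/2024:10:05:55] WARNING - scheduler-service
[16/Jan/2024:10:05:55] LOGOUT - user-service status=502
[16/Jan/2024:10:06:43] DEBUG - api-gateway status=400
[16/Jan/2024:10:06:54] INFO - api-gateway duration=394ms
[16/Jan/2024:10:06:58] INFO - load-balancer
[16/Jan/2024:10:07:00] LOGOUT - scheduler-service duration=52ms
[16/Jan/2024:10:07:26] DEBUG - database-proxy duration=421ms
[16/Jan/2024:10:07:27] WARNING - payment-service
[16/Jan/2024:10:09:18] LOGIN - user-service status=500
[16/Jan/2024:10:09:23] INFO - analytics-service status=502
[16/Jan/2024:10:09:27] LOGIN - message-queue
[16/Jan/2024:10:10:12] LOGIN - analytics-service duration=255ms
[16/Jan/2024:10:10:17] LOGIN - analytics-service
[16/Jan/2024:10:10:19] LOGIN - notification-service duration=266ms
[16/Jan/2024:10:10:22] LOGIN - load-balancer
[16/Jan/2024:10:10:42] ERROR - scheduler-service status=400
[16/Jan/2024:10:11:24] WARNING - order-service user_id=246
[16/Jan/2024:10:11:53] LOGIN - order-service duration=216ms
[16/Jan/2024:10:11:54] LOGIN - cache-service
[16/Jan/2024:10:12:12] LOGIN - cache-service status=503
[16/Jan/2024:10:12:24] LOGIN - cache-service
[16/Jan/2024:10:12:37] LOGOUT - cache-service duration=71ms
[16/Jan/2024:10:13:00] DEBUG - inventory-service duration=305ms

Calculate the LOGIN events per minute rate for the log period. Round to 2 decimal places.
1.69

To calculate the rate:

1. Count total LOGIN events: 22
2. Total time period: 13 minutes
3. Rate = 22 / 13 = 1.69 events per minute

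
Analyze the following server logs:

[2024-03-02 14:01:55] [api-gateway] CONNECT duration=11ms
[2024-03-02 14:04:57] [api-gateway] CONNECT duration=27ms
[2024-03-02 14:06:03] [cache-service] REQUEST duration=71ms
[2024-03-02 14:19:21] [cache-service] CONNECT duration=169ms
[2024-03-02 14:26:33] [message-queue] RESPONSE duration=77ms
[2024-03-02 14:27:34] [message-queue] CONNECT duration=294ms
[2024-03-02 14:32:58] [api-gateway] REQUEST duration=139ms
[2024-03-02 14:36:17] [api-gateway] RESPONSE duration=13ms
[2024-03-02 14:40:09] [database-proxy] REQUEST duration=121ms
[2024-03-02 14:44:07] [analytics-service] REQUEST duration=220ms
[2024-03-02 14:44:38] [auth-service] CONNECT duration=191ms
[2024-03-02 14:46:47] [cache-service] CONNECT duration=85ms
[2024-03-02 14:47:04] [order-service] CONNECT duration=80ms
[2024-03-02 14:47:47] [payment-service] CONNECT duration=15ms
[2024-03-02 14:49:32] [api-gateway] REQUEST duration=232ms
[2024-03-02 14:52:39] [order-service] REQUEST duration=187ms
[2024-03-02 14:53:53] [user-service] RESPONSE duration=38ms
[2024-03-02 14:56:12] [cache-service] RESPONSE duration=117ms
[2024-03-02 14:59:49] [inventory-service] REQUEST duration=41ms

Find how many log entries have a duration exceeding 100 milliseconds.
9

To count timeouts:

1. Threshold: 100ms
2. Extract duration from each log entry
3. Count entries where duration > 100
4. Timeout count: 9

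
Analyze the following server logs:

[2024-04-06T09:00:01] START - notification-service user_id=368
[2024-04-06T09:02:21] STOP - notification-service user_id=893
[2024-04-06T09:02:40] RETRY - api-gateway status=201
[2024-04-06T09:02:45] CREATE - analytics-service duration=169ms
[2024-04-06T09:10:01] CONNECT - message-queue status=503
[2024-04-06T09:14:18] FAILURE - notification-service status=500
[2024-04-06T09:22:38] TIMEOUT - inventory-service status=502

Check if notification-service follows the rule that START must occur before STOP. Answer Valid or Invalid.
Valid

To validate ordering:

1. Required order: START → STOP
2. Rule: START must occur before STOP
3. Check actual order of events for notification-service
4. Result: Valid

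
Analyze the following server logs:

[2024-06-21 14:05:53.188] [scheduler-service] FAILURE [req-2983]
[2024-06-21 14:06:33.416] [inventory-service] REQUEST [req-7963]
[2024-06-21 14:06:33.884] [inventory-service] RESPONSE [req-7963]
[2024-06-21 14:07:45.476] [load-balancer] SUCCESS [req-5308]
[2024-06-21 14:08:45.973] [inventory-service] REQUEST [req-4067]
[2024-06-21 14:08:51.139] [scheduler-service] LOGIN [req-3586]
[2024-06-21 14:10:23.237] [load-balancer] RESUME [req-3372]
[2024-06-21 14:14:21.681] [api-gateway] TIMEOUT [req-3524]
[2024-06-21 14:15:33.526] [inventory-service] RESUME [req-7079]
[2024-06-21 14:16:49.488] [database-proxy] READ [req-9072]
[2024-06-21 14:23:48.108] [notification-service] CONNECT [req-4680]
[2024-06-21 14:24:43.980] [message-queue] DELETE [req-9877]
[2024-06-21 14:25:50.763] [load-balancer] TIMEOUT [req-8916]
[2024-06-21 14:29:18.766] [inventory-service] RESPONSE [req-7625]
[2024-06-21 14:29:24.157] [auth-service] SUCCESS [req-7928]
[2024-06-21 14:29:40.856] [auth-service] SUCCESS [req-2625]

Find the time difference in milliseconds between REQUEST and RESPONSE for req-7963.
468

To calculate latency:

1. Find REQUEST with id req-7963: 2024-06-21 14:06:33.416
2. Find RESPONSE with id req-7963: 2024-06-21 14:06:33.884
3. Latency: 2024-06-21 14:06:33.884 - 2024-06-21 14:06:33.416 = 468ms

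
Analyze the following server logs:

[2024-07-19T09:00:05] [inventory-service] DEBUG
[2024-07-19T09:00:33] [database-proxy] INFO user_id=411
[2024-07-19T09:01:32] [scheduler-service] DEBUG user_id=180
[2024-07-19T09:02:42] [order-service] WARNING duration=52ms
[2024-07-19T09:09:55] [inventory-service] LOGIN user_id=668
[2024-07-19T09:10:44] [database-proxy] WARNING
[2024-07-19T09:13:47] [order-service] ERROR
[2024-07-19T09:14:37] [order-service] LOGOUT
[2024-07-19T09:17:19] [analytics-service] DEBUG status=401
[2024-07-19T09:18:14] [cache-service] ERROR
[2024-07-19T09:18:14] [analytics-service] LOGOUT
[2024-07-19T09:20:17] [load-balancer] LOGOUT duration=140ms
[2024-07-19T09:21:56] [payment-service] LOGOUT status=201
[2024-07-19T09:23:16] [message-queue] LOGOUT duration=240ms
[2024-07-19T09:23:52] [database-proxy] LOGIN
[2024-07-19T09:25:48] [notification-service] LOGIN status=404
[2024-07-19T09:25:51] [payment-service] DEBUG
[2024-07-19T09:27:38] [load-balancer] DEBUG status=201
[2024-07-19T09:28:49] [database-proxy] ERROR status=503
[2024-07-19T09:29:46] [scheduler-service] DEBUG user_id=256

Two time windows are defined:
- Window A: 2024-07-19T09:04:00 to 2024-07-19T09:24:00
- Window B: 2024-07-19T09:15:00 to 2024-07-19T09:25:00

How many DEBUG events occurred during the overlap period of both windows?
1

To find overlap events:

1. Window A: 2024-07-19T09:04:00 to 2024-07-19T09:24:00
2. Window B: 2024-07-19T09:15:00 to 2024-07-19T09:25:00
3. Overlap period: 2024-07-19T09:15:00 to 2024-07-19T09:24:00
4. Count DEBUG events in overlap: 1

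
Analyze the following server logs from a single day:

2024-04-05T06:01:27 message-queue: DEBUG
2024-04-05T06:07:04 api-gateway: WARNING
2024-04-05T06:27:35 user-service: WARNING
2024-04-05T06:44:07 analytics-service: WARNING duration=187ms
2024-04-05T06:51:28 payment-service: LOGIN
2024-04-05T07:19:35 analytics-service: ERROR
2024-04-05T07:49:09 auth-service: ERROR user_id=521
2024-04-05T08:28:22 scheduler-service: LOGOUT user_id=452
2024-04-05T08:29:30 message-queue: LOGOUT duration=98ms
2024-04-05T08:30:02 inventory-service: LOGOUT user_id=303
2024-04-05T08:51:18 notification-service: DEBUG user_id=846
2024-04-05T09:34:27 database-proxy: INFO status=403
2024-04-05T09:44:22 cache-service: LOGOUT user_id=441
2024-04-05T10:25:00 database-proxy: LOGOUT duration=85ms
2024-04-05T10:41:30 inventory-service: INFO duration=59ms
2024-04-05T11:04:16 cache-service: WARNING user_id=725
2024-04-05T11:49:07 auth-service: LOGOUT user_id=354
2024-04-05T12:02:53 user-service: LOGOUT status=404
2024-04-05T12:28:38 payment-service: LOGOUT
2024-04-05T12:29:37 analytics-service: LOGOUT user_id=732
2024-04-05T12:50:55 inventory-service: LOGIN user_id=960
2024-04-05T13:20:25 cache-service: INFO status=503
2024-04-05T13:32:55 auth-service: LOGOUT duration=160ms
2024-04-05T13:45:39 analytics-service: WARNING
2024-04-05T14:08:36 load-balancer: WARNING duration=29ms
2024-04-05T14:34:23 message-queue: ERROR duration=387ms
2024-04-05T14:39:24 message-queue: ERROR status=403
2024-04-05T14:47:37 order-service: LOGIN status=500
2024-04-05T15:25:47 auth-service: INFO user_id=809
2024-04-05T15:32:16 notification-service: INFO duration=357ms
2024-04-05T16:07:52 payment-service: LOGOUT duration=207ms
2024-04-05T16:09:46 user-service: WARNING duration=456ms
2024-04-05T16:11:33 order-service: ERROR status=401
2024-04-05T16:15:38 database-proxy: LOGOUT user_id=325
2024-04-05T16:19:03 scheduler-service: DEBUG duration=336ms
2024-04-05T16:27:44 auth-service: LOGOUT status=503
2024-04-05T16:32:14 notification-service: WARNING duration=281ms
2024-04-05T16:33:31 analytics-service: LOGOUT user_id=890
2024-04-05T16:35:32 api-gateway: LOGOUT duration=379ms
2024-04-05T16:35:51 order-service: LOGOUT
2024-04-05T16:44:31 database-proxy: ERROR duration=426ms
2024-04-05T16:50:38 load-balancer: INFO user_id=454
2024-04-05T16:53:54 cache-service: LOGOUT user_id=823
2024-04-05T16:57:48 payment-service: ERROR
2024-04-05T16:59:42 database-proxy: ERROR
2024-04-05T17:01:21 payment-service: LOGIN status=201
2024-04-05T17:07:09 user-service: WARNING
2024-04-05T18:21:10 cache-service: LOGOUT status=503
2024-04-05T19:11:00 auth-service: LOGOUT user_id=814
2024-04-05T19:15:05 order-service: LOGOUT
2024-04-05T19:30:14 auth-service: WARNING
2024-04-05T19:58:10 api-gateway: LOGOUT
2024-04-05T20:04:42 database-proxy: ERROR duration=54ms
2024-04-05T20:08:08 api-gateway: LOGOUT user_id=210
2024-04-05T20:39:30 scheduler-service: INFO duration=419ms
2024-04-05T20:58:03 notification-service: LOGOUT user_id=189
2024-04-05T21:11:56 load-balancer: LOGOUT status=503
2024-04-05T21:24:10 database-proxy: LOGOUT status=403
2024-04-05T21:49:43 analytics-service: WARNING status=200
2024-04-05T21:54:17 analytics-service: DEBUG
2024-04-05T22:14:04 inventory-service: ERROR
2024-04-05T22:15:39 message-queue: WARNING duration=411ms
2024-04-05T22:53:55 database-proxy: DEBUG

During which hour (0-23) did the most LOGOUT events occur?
16

To find the peak hour:

1. Group all LOGOUT events by hour
2. Count events in each hour
3. Find hour with maximum count
4. Peak hour: 16 (with 7 events)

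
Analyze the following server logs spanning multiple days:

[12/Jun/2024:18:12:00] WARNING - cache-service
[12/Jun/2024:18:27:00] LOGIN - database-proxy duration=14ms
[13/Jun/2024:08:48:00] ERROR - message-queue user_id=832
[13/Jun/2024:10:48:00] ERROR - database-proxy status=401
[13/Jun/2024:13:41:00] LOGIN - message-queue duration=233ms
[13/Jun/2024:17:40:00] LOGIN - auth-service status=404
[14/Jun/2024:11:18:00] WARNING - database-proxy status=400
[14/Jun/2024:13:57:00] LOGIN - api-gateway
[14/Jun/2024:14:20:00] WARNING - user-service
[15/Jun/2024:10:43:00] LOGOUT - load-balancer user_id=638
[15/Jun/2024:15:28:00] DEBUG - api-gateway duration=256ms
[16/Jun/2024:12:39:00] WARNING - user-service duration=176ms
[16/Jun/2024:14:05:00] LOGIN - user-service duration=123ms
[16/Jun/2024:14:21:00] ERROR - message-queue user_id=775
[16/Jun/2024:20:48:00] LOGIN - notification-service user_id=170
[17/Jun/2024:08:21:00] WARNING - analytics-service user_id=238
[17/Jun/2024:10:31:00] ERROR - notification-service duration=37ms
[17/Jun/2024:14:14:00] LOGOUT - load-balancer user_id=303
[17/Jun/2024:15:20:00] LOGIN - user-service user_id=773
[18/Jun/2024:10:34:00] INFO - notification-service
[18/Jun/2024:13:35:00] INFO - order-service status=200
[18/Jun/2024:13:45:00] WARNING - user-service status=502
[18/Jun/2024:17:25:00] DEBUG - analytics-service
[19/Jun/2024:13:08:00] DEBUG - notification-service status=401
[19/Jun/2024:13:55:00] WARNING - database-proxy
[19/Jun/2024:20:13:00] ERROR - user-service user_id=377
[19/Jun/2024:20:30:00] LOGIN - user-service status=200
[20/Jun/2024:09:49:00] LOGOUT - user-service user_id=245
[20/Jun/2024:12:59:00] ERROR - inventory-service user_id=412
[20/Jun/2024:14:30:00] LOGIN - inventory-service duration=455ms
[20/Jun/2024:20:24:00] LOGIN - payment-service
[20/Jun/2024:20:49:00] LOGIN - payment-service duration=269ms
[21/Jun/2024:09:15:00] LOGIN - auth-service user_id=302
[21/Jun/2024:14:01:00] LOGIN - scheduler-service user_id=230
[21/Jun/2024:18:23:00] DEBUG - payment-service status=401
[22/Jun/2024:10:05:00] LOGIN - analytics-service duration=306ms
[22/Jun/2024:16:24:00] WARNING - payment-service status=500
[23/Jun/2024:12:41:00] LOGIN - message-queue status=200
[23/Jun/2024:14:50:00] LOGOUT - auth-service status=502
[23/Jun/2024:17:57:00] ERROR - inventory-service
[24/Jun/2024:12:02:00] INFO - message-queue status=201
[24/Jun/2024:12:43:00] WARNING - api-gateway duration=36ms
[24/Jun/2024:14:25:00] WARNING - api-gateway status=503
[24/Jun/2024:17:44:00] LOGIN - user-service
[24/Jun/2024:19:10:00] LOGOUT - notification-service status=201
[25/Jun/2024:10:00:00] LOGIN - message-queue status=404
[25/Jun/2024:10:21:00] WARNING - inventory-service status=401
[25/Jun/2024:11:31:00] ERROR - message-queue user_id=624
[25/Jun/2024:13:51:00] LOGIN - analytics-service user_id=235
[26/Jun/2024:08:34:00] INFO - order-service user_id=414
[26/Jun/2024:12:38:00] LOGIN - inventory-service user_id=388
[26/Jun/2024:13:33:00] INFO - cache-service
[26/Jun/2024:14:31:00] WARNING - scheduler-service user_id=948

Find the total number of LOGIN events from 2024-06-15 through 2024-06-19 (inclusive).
4

To filter by date range:

1. Date range: 2024-06-15 through 2024-06-19, both dates inclusive
2. Filter for LOGIN events whose date falls in this range
3. Count matching events: 4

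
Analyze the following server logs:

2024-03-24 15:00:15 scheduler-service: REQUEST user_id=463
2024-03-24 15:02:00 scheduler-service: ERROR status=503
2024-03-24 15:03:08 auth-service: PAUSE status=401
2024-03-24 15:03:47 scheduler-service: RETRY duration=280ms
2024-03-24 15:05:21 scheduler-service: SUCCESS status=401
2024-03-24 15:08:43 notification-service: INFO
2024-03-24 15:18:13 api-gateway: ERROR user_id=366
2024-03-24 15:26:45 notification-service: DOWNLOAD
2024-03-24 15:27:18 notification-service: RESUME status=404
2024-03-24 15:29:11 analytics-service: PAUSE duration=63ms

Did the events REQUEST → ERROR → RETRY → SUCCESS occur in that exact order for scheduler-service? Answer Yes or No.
Yes

To verify sequence order:

1. Find all events in sequence REQUEST → ERROR → RETRY → SUCCESS for scheduler-service
2. Extract their timestamps
3. Check if timestamps are in ascending order
4. Result: Yes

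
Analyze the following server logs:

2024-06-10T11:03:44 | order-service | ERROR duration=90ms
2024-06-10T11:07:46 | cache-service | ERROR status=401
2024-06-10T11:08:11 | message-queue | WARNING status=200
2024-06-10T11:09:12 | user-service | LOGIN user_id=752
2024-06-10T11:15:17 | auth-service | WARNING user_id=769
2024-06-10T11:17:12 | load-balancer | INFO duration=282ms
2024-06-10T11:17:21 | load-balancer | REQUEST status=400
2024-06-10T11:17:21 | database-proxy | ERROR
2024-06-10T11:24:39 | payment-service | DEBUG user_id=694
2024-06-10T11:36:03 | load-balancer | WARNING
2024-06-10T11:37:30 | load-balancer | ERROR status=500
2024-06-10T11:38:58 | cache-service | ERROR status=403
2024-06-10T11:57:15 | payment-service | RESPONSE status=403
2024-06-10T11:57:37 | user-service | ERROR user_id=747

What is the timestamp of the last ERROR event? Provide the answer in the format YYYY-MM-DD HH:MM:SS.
2024-06-10 11:57:37

To find the last event:

1. Filter for all ERROR events
2. Sort by timestamp
3. Select the last one
4. Timestamp: 2024-06-10 11:57:37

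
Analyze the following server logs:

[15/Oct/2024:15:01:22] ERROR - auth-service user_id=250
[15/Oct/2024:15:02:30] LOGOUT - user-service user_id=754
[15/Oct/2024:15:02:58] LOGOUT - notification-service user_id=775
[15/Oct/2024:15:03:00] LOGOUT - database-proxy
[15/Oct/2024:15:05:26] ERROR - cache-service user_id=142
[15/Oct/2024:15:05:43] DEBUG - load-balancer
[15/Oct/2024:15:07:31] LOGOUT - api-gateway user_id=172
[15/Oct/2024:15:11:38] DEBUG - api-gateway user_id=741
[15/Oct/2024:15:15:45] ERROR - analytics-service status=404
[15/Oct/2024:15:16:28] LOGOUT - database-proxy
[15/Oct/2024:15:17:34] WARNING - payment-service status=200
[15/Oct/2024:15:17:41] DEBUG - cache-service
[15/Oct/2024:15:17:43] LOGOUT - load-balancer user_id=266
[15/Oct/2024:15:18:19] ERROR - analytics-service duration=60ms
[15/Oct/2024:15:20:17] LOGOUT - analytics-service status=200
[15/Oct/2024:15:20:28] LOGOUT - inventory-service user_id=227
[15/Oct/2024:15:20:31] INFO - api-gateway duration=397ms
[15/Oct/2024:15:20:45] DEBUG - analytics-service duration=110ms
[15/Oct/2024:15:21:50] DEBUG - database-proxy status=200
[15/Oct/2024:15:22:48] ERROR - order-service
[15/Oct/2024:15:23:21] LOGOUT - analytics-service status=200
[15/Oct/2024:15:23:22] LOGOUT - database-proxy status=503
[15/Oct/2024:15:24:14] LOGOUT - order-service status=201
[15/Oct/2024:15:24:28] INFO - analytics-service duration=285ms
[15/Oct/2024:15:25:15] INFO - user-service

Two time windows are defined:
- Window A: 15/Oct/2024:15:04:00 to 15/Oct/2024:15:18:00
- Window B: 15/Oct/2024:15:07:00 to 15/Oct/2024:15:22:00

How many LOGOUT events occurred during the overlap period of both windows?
3

To find overlap events:

1. Window A: 15/Oct/2024:15:04:00 to 15/Oct/2024:15:18:00
2. Window B: 15/Oct/2024:15:07:00 to 15/Oct/2024:15:22:00
3. Overlap period: 15/Oct/2024:15:07:00 to 15/Oct/2024:15:18:00
4. Count LOGOUT events in overlap: 3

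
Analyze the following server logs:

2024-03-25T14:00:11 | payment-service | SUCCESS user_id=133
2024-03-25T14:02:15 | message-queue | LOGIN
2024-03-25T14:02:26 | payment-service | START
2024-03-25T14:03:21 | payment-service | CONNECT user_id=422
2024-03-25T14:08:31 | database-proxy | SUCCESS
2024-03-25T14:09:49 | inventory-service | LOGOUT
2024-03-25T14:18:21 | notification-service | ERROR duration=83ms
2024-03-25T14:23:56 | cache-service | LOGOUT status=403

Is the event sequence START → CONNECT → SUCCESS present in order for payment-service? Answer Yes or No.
No

To verify sequence order:

1. Find all events in sequence START → CONNECT → SUCCESS for payment-service
2. Extract their timestamps
3. Check if timestamps are in ascending order
4. Result: No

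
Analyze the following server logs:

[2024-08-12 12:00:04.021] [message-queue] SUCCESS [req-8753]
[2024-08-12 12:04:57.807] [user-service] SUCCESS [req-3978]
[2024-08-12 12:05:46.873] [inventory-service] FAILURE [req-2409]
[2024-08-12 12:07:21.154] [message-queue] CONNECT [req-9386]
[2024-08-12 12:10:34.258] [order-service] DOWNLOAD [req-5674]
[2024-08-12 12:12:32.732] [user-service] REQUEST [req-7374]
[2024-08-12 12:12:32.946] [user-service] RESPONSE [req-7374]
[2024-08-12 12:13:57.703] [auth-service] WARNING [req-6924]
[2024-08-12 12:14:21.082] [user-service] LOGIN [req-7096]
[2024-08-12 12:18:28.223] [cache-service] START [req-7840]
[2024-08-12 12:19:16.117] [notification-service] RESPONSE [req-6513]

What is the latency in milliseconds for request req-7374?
214

To calculate latency:

1. Find REQUEST with id req-7374: 2024-08-12 12:12:32.732
2. Find RESPONSE with id req-7374: 2024-08-12 12:12:32.946
3. Latency: 2024-08-12 12:12:32.946 - 2024-08-12 12:12:32.732 = 214ms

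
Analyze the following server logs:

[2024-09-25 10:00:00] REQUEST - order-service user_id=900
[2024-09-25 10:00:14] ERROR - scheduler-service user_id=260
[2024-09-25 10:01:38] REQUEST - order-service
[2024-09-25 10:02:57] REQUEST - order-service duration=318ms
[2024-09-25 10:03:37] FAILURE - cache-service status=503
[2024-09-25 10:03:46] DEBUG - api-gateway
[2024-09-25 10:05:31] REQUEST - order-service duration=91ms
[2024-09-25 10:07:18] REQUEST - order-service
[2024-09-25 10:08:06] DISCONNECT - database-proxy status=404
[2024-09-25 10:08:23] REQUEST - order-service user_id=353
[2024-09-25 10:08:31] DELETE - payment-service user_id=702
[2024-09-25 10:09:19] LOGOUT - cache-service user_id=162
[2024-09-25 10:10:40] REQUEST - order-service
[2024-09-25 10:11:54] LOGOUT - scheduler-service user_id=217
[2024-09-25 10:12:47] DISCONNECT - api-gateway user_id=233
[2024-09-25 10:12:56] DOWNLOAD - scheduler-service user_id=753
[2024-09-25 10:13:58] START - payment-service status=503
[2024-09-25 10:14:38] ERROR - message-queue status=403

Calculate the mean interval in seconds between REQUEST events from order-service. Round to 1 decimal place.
106.7

To calculate average interval:

1. Find all REQUEST events for order-service in order
2. Calculate time gaps between consecutive events
3. Compute mean of gaps: 640 / 6 = 106.7 seconds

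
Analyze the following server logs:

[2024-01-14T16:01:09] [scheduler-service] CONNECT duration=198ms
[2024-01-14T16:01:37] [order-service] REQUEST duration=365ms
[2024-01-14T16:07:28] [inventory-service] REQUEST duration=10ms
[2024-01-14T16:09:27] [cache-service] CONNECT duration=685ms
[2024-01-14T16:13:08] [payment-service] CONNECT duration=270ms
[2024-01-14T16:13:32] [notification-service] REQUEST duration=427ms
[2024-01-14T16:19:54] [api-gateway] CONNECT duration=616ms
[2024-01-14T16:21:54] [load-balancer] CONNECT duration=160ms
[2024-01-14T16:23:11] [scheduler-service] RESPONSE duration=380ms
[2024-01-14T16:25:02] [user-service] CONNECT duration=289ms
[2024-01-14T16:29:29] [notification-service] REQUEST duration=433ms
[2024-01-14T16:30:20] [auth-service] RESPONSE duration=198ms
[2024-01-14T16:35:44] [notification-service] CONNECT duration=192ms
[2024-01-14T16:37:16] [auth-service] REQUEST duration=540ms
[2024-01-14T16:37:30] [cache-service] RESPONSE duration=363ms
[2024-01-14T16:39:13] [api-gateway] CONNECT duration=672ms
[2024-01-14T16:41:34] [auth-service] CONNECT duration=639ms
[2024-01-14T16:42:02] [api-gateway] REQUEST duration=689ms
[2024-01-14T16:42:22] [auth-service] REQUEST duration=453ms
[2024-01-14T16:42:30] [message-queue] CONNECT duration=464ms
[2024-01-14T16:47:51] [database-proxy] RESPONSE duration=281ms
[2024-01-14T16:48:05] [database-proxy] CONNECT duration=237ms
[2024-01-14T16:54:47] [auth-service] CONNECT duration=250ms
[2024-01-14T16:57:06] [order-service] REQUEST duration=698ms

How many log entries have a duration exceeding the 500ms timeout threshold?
7

To count timeouts:

1. Threshold: 500ms
2. Extract duration from each log entry
3. Count entries where duration > 500
4. Timeout count: 7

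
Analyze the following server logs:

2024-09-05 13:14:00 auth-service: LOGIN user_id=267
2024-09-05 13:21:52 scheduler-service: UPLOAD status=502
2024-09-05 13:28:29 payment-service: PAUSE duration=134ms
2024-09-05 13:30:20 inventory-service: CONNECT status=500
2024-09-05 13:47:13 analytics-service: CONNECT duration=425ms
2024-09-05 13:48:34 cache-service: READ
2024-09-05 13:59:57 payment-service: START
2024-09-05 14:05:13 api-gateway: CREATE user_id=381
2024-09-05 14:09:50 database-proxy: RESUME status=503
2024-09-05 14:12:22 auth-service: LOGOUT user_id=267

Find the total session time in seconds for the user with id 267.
3502

To calculate session duration:

1. Find LOGIN event for user_id=267: 2024-09-05 13:14:00
2. Find LOGOUT event for user_id=267: 2024-09-05 14:12:22
3. Session duration: 2024-09-05 14:12:22 - 2024-09-05 13:14:00 = 3502 seconds (58 minutes)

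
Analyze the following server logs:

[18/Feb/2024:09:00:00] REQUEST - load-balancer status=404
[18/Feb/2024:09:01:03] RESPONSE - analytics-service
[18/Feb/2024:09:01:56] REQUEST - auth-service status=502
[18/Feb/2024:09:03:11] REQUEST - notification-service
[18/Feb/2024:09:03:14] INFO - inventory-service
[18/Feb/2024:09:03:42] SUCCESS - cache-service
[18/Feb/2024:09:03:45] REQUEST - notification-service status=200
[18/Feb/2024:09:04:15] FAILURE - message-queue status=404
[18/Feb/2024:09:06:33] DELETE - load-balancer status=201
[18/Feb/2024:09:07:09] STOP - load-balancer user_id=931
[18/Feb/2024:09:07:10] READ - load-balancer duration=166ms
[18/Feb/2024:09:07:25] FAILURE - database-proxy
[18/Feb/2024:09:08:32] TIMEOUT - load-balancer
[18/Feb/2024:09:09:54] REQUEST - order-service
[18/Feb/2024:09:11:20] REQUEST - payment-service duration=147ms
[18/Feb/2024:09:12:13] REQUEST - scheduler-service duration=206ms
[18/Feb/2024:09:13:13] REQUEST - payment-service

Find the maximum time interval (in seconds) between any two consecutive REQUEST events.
369

To find the longest gap:

1. Extract all REQUEST events in chronological order
2. Calculate time differences between consecutive events
3. Find the maximum difference
4. Longest gap: 369 seconds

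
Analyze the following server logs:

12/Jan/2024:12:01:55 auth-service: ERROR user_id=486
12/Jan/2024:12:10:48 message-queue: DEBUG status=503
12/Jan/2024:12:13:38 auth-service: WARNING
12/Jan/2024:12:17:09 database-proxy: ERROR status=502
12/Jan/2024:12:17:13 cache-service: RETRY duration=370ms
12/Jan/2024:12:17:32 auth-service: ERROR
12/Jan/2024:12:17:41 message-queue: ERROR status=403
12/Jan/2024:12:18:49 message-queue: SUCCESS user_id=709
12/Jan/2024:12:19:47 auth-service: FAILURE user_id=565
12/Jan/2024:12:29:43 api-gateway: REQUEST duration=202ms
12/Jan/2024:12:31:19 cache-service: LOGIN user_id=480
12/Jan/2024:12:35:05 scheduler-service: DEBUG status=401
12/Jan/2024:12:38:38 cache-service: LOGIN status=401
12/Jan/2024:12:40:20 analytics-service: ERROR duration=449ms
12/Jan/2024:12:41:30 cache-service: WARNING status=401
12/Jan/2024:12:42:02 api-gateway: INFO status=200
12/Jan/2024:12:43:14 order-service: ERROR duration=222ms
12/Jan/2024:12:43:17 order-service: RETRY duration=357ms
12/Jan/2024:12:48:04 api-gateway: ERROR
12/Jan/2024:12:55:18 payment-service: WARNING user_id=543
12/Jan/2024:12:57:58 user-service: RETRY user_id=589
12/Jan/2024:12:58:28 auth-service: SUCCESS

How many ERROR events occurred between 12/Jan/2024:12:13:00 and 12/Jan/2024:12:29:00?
3

To count events in the time window:

1. Window boundaries: 12/Jan/2024:12:13:00 to 12/Jan/2024:12:29:00
2. Filter for ERROR events within this window
3. Count matching events: 3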